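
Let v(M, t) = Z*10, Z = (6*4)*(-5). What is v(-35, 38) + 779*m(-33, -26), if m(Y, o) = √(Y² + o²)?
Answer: -1200 + 779*√1765 ≈ 31527.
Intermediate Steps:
Z = -120 (Z = 24*(-5) = -120)
v(M, t) = -1200 (v(M, t) = -120*10 = -1200)
v(-35, 38) + 779*m(-33, -26) = -1200 + 779*√((-33)² + (-26)²) = -1200 + 779*√(1089 + 676) = -1200 + 779*√1765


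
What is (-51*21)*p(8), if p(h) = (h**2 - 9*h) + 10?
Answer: -2142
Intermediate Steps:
p(h) = 10 + h**2 - 9*h
(-51*21)*p(8) = (-51*21)*(10 + 8**2 - 9*8) = -1071*(10 + 64 - 72) = -1071*2 = -2142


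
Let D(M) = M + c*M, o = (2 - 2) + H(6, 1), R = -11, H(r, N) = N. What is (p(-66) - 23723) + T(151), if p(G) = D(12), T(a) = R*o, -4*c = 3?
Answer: -23731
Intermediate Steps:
c = -3/4 (c = -1/4*3 = -3/4 ≈ -0.75000)
o = 1 (o = (2 - 2) + 1 = 0 + 1 = 1)
D(M) = M/4 (D(M) = M - 3*M/4 = M/4)
T(a) = -11 (T(a) = -11*1 = -11)
p(G) = 3 (p(G) = (1/4)*12 = 3)
(p(-66) - 23723) + T(151) = (3 - 23723) - 11 = -23720 - 11 = -23731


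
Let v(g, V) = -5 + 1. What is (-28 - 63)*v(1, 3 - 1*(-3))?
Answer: 364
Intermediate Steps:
v(g, V) = -4
(-28 - 63)*v(1, 3 - 1*(-3)) = (-28 - 63)*(-4) = -91*(-4) = 364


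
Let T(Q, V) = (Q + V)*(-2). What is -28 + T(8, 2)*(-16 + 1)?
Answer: 272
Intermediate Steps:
T(Q, V) = -2*Q - 2*V
-28 + T(8, 2)*(-16 + 1) = -28 + (-2*8 - 2*2)*(-16 + 1) = -28 + (-16 - 4)*(-15) = -28 - 20*(-15) = -28 + 300 = 272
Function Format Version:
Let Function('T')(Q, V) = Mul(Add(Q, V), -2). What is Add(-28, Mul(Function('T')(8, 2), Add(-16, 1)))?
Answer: 272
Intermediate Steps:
Function('T')(Q, V) = Add(Mul(-2, Q), Mul(-2, V))
Add(-28, Mul(Function('T')(8, 2), Add(-16, 1))) = Add(-28, Mul(Add(Mul(-2, 8), Mul(-2, 2)), Add(-16, 1))) = Add(-28, Mul(Add(-16, -4), -15)) = Add(-28, Mul(-20, -15)) = Add(-28, 300) = 272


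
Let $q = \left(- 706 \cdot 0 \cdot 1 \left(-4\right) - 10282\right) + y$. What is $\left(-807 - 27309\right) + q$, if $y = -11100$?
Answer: $-49498$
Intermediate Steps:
$q = -21382$ ($q = \left(- 706 \cdot 0 \cdot 1 \left(-4\right) - 10282\right) - 11100 = \left(- 706 \cdot 0 \left(-4\right) - 10282\right) - 11100 = \left(\left(-706\right) 0 - 10282\right) - 11100 = \left(0 - 10282\right) - 11100 = -10282 - 11100 = -21382$)
$\left(-807 - 27309\right) + q = \left(-807 - 27309\right) - 21382 = -28116 - 21382 = -49498$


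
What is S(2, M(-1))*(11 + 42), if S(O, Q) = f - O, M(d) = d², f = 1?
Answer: -53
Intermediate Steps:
S(O, Q) = 1 - O
S(2, M(-1))*(11 + 42) = (1 - 1*2)*(11 + 42) = (1 - 2)*53 = -1*53 = -53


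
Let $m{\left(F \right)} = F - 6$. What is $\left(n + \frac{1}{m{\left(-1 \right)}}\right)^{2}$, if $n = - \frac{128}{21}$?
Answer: $\frac{17161}{441} \approx 38.914$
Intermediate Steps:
$m{\left(F \right)} = -6 + F$ ($m{\left(F \right)} = F - 6 = -6 + F$)
$n = - \frac{128}{21} \approx -6.0952$
$\left(n + \frac{1}{m{\left(-1 \right)}}\right)^{2} = \left(- \frac{128}{21} + \frac{1}{-6 - 1}\right)^{2} = \left(- \frac{128}{21} + \frac{1}{-7}\right)^{2} = \left(- \frac{128}{21} - \frac{1}{7}\right)^{2} = \left(- \frac{131}{21}\right)^{2} = \frac{17161}{441}$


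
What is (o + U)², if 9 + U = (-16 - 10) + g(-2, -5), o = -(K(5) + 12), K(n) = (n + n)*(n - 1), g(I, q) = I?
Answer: 7921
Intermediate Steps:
K(n) = 2*n*(-1 + n) (K(n) = (2*n)*(-1 + n) = 2*n*(-1 + n))
o = -52 (o = -(2*5*(-1 + 5) + 12) = -(2*5*4 + 12) = -(40 + 12) = -1*52 = -52)
U = -37 (U = -9 + ((-16 - 10) - 2) = -9 + (-26 - 2) = -9 - 28 = -37)
(o + U)² = (-52 - 37)² = (-89)² = 7921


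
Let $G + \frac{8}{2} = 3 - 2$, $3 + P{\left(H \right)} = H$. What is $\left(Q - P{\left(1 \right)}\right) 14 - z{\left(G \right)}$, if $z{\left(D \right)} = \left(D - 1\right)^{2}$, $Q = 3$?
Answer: $54$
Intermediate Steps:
$P{\left(H \right)} = -3 + H$
$G = -3$ ($G = -4 + \left(3 - 2\right) = -4 + 1 = -3$)
$z{\left(D \right)} = \left(-1 + D\right)^{2}$
$\left(Q - P{\left(1 \right)}\right) 14 - z{\left(G \right)} = \left(3 - \left(-3 + 1\right)\right) 14 + \left(0 - \left(-1 - 3\right)^{2}\right) = \left(3 - -2\right) 14 + \left(0 - \left(-4\right)^{2}\right) = \left(3 + 2\right) 14 + \left(0 - 16\right) = 5 \cdot 14 + \left(0 - 16\right) = 70 - 16 = 54$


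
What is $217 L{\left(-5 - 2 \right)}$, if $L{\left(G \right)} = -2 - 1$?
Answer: $-651$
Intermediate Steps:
$L{\left(G \right)} = -3$ ($L{\left(G \right)} = -2 - 1 = -3$)
$217 L{\left(-5 - 2 \right)} = 217 \left(-3\right) = -651$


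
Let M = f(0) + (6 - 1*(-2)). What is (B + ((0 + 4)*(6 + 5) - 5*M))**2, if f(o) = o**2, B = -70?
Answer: 4356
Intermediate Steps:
M = 8 (M = 0**2 + (6 - 1*(-2)) = 0 + (6 + 2) = 0 + 8 = 8)
(B + ((0 + 4)*(6 + 5) - 5*M))**2 = (-70 + ((0 + 4)*(6 + 5) - 5*8))**2 = (-70 + (4*11 - 40))**2 = (-70 + (44 - 40))**2 = (-70 + 4)**2 = (-66)**2 = 4356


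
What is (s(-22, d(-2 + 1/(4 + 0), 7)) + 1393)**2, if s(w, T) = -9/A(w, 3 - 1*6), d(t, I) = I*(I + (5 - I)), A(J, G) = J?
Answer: 939729025/484 ≈ 1.9416e+6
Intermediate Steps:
d(t, I) = 5*I (d(t, I) = I*5 = 5*I)
s(w, T) = -9/w
(s(-22, d(-2 + 1/(4 + 0), 7)) + 1393)**2 = (-9/(-22) + 1393)**2 = (-9*(-1/22) + 1393)**2 = (9/22 + 1393)**2 = (30655/22)**2 = 939729025/484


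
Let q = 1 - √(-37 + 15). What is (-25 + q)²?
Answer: (24 + I*√22)² ≈ 554.0 + 225.14*I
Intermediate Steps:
q = 1 - I*√22 (q = 1 - √(-22) = 1 - I*√22 ≈ 1.0 - 4.6904*I)
(-25 + q)² = (-25 + (1 - I*√22))² = (-24 - I*√22)²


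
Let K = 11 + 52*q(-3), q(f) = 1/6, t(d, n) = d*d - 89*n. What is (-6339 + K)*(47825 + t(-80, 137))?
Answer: -796842656/3 ≈ -2.6561e+8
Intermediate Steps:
t(d, n) = d² - 89*n
q(f) = ⅙
K = 59/3 (K = 11 + 52*(⅙) = 11 + 26/3 = 59/3 ≈ 19.667)
(-6339 + K)*(47825 + t(-80, 137)) = (-6339 + 59/3)*(47825 + ((-80)² - 89*137)) = -18958*(47825 + (6400 - 12193))/3 = -18958*(47825 - 5793)/3 = -18958/3*42032 = -796842656/3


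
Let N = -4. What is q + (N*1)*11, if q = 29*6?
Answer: 130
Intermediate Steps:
q = 174
q + (N*1)*11 = 174 - 4*1*11 = 174 - 4*11 = 174 - 44 = 130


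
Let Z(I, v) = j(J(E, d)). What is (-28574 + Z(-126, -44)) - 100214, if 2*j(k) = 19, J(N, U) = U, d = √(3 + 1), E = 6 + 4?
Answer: -257557/2 ≈ -1.2878e+5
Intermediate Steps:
E = 10
d = 2 (d = √4 = 2)
j(k) = 19/2 (j(k) = (½)*19 = 19/2)
Z(I, v) = 19/2
(-28574 + Z(-126, -44)) - 100214 = (-28574 + 19/2) - 100214 = -57129/2 - 100214 = -257557/2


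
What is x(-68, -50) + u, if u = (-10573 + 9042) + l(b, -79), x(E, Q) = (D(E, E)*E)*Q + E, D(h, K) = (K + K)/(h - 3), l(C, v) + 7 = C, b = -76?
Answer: 342978/71 ≈ 4830.7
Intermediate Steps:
l(C, v) = -7 + C
D(h, K) = 2*K/(-3 + h) (D(h, K) = (2*K)/(-3 + h) = 2*K/(-3 + h))
x(E, Q) = E + 2*Q*E²/(-3 + E) (x(E, Q) = ((2*E/(-3 + E))*E)*Q + E = (2*E²/(-3 + E))*Q + E = 2*Q*E²/(-3 + E) + E = E + 2*Q*E²/(-3 + E))
u = -1614 (u = (-10573 + 9042) + (-7 - 76) = -1531 - 83 = -1614)
x(-68, -50) + u = -68*(-3 - 68 + 2*(-68)*(-50))/(-3 - 68) - 1614 = -68*(-3 - 68 + 6800)/(-71) - 1614 = -68*(-1/71)*6729 - 1614 = 457572/71 - 1614 = 342978/71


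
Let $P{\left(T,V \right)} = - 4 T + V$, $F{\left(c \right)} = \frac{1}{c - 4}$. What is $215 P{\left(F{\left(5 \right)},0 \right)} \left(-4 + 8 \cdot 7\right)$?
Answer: $-44720$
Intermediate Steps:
$F{\left(c \right)} = \frac{1}{-4 + c}$
$P{\left(T,V \right)} = V - 4 T$
$215 P{\left(F{\left(5 \right)},0 \right)} \left(-4 + 8 \cdot 7\right) = 215 \left(0 - \frac{4}{-4 + 5}\right) \left(-4 + 8 \cdot 7\right) = 215 \left(0 - \frac{4}{1}\right) \left(-4 + 56\right) = 215 \left(0 - 4\right) 52 = 215 \left(-4\right) 52 = \left(-860\right) 52 = -44720$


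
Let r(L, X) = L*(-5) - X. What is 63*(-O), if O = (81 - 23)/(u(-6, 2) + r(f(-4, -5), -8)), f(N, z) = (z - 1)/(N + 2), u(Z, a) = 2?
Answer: 3654/5 ≈ 730.80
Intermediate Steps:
f(N, z) = (-1 + z)/(2 + N)
r(L, X) = -X - 5*L (r(L, X) = -5*L - X = -X - 5*L)
O = -58/5 (O = (81 - 23)/(2 + (-1*(-8) - 5*(-1 - 5)/(2 - 4))) = 58/(2 + (8 - 5*(-6)/(-2))) = 58/(2 + (8 - (-5)*(-6)/2)) = 58/(2 + (8 - 5*3)) = 58/(2 + (8 - 15)) = 58/(2 - 7) = 58/(-5) = 58*(-1/5) = -58/5 ≈ -11.600)
63*(-O) = 63*(-1*(-58/5)) = 63*(58/5) = 3654/5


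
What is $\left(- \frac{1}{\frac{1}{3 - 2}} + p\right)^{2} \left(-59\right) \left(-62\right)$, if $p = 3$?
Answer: $14632$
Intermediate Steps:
$\left(- \frac{1}{\frac{1}{3 - 2}} + p\right)^{2} \left(-59\right) \left(-62\right) = \left(- \frac{1}{\frac{1}{3 - 2}} + 3\right)^{2} \left(-59\right) \left(-62\right) = \left(- \frac{1}{1^{-1}} + 3\right)^{2} \left(-59\right) \left(-62\right) = \left(- 1^{-1} + 3\right)^{2} \left(-59\right) \left(-62\right) = \left(\left(-1\right) 1 + 3\right)^{2} \left(-59\right) \left(-62\right) = \left(-1 + 3\right)^{2} \left(-59\right) \left(-62\right) = 2^{2} \left(-59\right) \left(-62\right) = 4 \left(-59\right) \left(-62\right) = \left(-236\right) \left(-62\right) = 14632$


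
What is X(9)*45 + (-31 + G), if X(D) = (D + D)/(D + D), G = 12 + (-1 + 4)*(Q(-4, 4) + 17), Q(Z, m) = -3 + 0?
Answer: 68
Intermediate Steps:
Q(Z, m) = -3
G = 54 (G = 12 + (-1 + 4)*(-3 + 17) = 12 + 3*14 = 12 + 42 = 54)
X(D) = 1 (X(D) = (2*D)/((2*D)) = (2*D)*(1/(2*D)) = 1)
X(9)*45 + (-31 + G) = 1*45 + (-31 + 54) = 45 + 23 = 68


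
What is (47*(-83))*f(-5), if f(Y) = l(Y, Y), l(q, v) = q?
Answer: 19505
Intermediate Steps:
f(Y) = Y
(47*(-83))*f(-5) = (47*(-83))*(-5) = -3901*(-5) = 19505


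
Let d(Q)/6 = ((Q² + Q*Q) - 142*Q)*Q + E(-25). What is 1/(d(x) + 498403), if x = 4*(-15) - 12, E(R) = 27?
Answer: -1/8397179 ≈ -1.1909e-7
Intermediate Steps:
x = -72 (x = -60 - 12 = -72)
d(Q) = 162 + 6*Q*(-142*Q + 2*Q²) (d(Q) = 6*(((Q² + Q*Q) - 142*Q)*Q + 27) = 6*(((Q² + Q²) - 142*Q)*Q + 27) = 6*((2*Q² - 142*Q)*Q + 27) = 6*((-142*Q + 2*Q²)*Q + 27) = 6*(Q*(-142*Q + 2*Q²) + 27) = 6*(27 + Q*(-142*Q + 2*Q²)) = 162 + 6*Q*(-142*Q + 2*Q²))
1/(d(x) + 498403) = 1/((162 - 852*(-72)² + 12*(-72)³) + 498403) = 1/((162 - 852*5184 + 12*(-373248)) + 498403) = 1/((162 - 4416768 - 4478976) + 498403) = 1/(-8895582 + 498403) = 1/(-8397179) = -1/8397179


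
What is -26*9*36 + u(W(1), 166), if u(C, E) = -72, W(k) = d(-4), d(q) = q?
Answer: -8496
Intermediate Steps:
W(k) = -4
-26*9*36 + u(W(1), 166) = -26*9*36 - 72 = -234*36 - 72 = -8424 - 72 = -8496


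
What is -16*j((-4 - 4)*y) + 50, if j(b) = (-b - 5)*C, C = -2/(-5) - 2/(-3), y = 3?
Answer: -4114/15 ≈ -274.27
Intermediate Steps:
C = 16/15 (C = -2*(-⅕) - 2*(-⅓) = ⅖ + ⅔ = 16/15 ≈ 1.0667)
j(b) = -16/3 - 16*b/15 (j(b) = (-b - 5)*(16/15) = (-5 - b)*(16/15) = -16/3 - 16*b/15)
-16*j((-4 - 4)*y) + 50 = -16*(-16/3 - 16*(-4 - 4)*3/15) + 50 = -16*(-16/3 - (-128)*3/15) + 50 = -16*(-16/3 - 16/15*(-24)) + 50 = -16*(-16/3 + 128/5) + 50 = -16*304/15 + 50 = -4864/15 + 50 = -4114/15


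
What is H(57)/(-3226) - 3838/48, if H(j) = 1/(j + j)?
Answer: -19603865/245176 ≈ -79.958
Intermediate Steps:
H(j) = 1/(2*j)
H(57)/(-3226) - 3838/48 = ((1/2)/57)/(-3226) - 3838/48 = ((1/2)*(1/57))*(-1/3226) - 3838*1/48 = (1/114)*(-1/3226) - 1919/24 = -1/367764 - 1919/24 = -19603865/245176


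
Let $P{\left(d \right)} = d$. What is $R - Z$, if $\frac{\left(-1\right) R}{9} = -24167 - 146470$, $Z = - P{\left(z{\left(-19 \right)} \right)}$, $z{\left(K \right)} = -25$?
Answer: $1535708$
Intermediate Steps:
$Z = 25$ ($Z = \left(-1\right) \left(-25\right) = 25$)
$R = 1535733$ ($R = - 9 \left(-24167 - 146470\right) = \left(-9\right) \left(-170637\right) = 1535733$)
$R - Z = 1535733 - 25 = 1535708$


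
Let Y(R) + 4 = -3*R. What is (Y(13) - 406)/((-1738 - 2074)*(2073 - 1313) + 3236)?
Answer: 449/2893884 ≈ 0.00015515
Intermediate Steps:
Y(R) = -4 - 3*R
(Y(13) - 406)/((-1738 - 2074)*(2073 - 1313) + 3236) = ((-4 - 3*13) - 406)/((-1738 - 2074)*(2073 - 1313) + 3236) = ((-4 - 39) - 406)/(-3812*760 + 3236) = (-43 - 406)/(-2897120 + 3236) = -449/(-2893884) = -449*(-1/2893884) = 449/2893884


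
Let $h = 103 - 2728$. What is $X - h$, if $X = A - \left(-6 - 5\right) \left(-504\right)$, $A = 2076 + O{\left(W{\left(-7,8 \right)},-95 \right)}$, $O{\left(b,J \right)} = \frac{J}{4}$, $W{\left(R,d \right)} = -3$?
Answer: $- \frac{3467}{4} \approx -866.75$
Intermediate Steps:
$O{\left(b,J \right)} = \frac{J}{4}$ ($O{\left(b,J \right)} = J \frac{1}{4} = \frac{J}{4}$)
$h = -2625$ ($h = 103 - 2728 = -2625$)
$A = \frac{8209}{4}$ ($A = 2076 + \frac{1}{4} \left(-95\right) = 2076 - \frac{95}{4} = \frac{8209}{4} \approx 2052.3$)
$X = - \frac{13967}{4}$ ($X = \frac{8209}{4} - \left(-6 - 5\right) \left(-504\right) = \frac{8209}{4} - \left(-11\right) \left(-504\right) = \frac{8209}{4} - 5544 = - \frac{13967}{4} \approx -3491.8$)
$X - h = - \frac{13967}{4} - -2625 = - \frac{13967}{4} + 2625 = - \frac{3467}{4}$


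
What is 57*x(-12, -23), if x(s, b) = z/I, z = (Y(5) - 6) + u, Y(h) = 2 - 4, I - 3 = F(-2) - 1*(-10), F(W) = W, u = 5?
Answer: -171/11 ≈ -15.545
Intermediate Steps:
I = 11 (I = 3 + (-2 - 1*(-10)) = 3 + (-2 + 10) = 3 + 8 = 11)
Y(h) = -2
z = -3 (z = (-2 - 6) + 5 = -8 + 5 = -3)
x(s, b) = -3/11
57*x(-12, -23) = 57*(-3/11) = -171/11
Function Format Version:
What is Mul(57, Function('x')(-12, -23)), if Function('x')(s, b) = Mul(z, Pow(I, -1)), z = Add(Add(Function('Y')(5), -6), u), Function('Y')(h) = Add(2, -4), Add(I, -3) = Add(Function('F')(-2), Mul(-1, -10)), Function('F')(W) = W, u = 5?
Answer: Rational(-171, 11) ≈ -15.545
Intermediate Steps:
I = 11 (I = Add(3, Add(-2, Mul(-1, -10))) = Add(3, Add(-2, 10)) = Add(3, 8) = 11)
Function('Y')(h) = -2
z = -3 (z = Add(Add(-2, -6), 5) = Add(-8, 5) = -3)
Function('x')(s, b) = Rational(-3, 11) (Function('x')(s, b) = Mul(-3, Pow(11, -1)) = Mul(-3, Rational(1, 11)) = Rational(-3, 11))
Mul(57, Function('x')(-12, -23)) = Mul(57, Rational(-3, 11)) = Rational(-171, 11)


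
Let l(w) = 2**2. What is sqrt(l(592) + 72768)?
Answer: 2*sqrt(18193) ≈ 269.76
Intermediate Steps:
l(w) = 4
sqrt(l(592) + 72768) = sqrt(4 + 72768) = sqrt(72772) = 2*sqrt(18193)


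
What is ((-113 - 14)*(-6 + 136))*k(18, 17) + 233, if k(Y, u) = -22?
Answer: 363453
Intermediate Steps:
((-113 - 14)*(-6 + 136))*k(18, 17) + 233 = ((-113 - 14)*(-6 + 136))*(-22) + 233 = -127*130*(-22) + 233 = -16510*(-22) + 233 = 363220 + 233 = 363453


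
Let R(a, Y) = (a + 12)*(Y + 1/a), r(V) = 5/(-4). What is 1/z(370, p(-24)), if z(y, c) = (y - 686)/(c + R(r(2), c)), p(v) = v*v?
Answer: -33797/1580 ≈ -21.391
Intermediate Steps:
r(V) = -5/4 (r(V) = 5*(-1/4) = -5/4)
p(v) = v**2
R(a, Y) = (12 + a)*(Y + 1/a)
z(y, c) = (-686 + y)/(-43/5 + 47*c/4) (z(y, c) = (y - 686)/(c + (1 + 12*c + 12/(-5/4) + c*(-5/4))) = (-686 + y)/(c + (1 + 12*c + 12*(-4/5) - 5*c/4)) = (-686 + y)/(c + (1 + 12*c - 48/5 - 5*c/4)) = (-686 + y)/(c + (-43/5 + 43*c/4)) = (-686 + y)/(-43/5 + 47*c/4))
1/z(370, p(-24)) = 1/(20*(-686 + 370)/(-172 + 235*(-24)**2)) = 1/(20*(-316)/(-172 + 235*576)) = 1/(20*(-316)/(-172 + 135360)) = 1/(20*(-316)/135188) = 1/(20*(1/135188)*(-316)) = 1/(-1580/33797) = -33797/1580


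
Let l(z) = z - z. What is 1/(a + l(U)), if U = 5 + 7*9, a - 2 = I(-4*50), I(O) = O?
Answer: -1/198 ≈ -0.0050505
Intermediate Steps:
a = -198 (a = 2 - 4*50 = 2 - 200 = -198)
U = 68 (U = 5 + 63 = 68)
l(z) = 0
1/(a + l(U)) = 1/(-198 + 0) = 1/(-198) = -1/198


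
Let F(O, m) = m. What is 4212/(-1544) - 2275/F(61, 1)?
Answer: -879203/386 ≈ -2277.7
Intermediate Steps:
4212/(-1544) - 2275/F(61, 1) = 4212/(-1544) - 2275/1 = 4212*(-1/1544) - 2275*1 = -1053/386 - 2275 = -879203/386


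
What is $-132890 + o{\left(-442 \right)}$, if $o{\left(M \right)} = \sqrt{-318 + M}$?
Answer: $-132890 + 2 i \sqrt{190} \approx -1.3289 \cdot 10^{5} + 27.568 i$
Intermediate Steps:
$-132890 + o{\left(-442 \right)} = -132890 + \sqrt{-318 - 442} = -132890 + \sqrt{-760} = -132890 + 2 i \sqrt{190}$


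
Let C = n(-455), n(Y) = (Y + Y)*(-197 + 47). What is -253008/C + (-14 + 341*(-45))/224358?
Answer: -700724671/364581750 ≈ -1.9220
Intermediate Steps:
n(Y) = -300*Y (n(Y) = (2*Y)*(-150) = -300*Y)
C = 136500 (C = -300*(-455) = 136500)
-253008/C + (-14 + 341*(-45))/224358 = -253008/136500 + (-14 + 341*(-45))/224358 = -253008*1/136500 + (-14 - 15345)*(1/224358) = -3012/1625 - 15359*1/224358 = -3012/1625 - 15359/224358 = -700724671/364581750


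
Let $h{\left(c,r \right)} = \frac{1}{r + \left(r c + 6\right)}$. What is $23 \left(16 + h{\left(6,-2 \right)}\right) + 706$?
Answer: $\frac{8569}{8} \approx 1071.1$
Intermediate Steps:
$h{\left(c,r \right)} = \frac{1}{6 + r + c r}$ ($h{\left(c,r \right)} = \frac{1}{r + \left(c r + 6\right)} = \frac{1}{r + \left(6 + c r\right)} = \frac{1}{6 + r + c r}$)
$23 \left(16 + h{\left(6,-2 \right)}\right) + 706 = 23 \left(16 + \frac{1}{6 - 2 + 6 \left(-2\right)}\right) + 706 = 23 \left(16 + \frac{1}{6 - 2 - 12}\right) + 706 = 23 \left(16 + \frac{1}{-8}\right) + 706 = 23 \left(16 - \frac{1}{8}\right) + 706 = 23 \cdot \frac{127}{8} + 706 = \frac{2921}{8} + 706 = \frac{8569}{8}$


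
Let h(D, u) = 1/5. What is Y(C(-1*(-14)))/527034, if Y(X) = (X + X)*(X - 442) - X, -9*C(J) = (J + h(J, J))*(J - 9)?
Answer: 575597/42689754 ≈ 0.013483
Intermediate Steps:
h(D, u) = 1/5
C(J) = -(-9 + J)*(1/5 + J)/9 (C(J) = -(J + 1/5)*(J - 9)/9 = -(1/5 + J)*(-9 + J)/9 = -(-9 + J)*(1/5 + J)/9)
Y(X) = -X + 2*X*(-442 + X) (Y(X) = (2*X)*(-442 + X) - X = 2*X*(-442 + X) - X = -X + 2*X*(-442 + X))
Y(C(-1*(-14)))/527034 = ((1/5 - (-1*(-14))**2/9 + 44*(-1*(-14))/45)*(-885 + 2*(1/5 - (-1*(-14))**2/9 + 44*(-1*(-14))/45)))/527034 = ((1/5 - 1/9*14**2 + (44/45)*14)*(-885 + 2*(1/5 - 1/9*14**2 + (44/45)*14)))*(1/527034) = ((1/5 - 1/9*196 + 616/45)*(-885 + 2*(1/5 - 1/9*196 + 616/45)))*(1/527034) = ((1/5 - 196/9 + 616/45)*(-885 + 2*(1/5 - 196/9 + 616/45)))*(1/527034) = -71*(-885 + 2*(-71/9))/9*(1/527034) = -71*(-885 - 142/9)/9*(1/527034) = -71/9*(-8107/9)*(1/527034) = (575597/81)*(1/527034) = 575597/42689754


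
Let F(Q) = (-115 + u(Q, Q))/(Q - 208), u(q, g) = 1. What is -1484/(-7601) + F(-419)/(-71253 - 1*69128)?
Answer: 208324022/1067035981 ≈ 0.19524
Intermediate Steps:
F(Q) = -114/(-208 + Q) (F(Q) = (-115 + 1)/(Q - 208) = -114/(-208 + Q))
-1484/(-7601) + F(-419)/(-71253 - 1*69128) = -1484/(-7601) + (-114/(-208 - 419))/(-71253 - 1*69128) = -1484*(-1/7601) + (-114/(-627))/(-71253 - 69128) = 1484/7601 - 114*(-1/627)/(-140381) = 1484/7601 + (2/11)*(-1/140381) = 1484/7601 - 2/1544191 = 208324022/1067035981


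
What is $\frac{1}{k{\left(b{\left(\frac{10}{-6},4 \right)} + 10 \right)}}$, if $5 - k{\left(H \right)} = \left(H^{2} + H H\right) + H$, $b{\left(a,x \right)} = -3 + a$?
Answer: $- \frac{9}{515} \approx -0.017476$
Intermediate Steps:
$k{\left(H \right)} = 5 - H - 2 H^{2}$ ($k{\left(H \right)} = 5 - \left(\left(H^{2} + H H\right) + H\right) = 5 - \left(\left(H^{2} + H^{2}\right) + H\right) = 5 - \left(2 H^{2} + H\right) = 5 - \left(H + 2 H^{2}\right) = 5 - H - 2 H^{2}$)
$\frac{1}{k{\left(b{\left(\frac{10}{-6},4 \right)} + 10 \right)}} = \frac{1}{5 - \left(\left(-3 + \frac{10}{-6}\right) + 10\right) - 2 \left(\left(-3 + \frac{10}{-6}\right) + 10\right)^{2}} = \frac{1}{5 - \left(\left(-3 + 10 \left(- \frac{1}{6}\right)\right) + 10\right) - 2 \left(\left(-3 + 10 \left(- \frac{1}{6}\right)\right) + 10\right)^{2}} = \frac{1}{5 - \left(\left(-3 - \frac{5}{3}\right) + 10\right) - 2 \left(\left(-3 - \frac{5}{3}\right) + 10\right)^{2}} = \frac{1}{5 - \left(- \frac{14}{3} + 10\right) - 2 \left(- \frac{14}{3} + 10\right)^{2}} = \frac{1}{5 - \frac{16}{3} - 2 \left(\frac{16}{3}\right)^{2}} = \frac{1}{5 - \frac{16}{3} - \frac{512}{9}} = \frac{1}{- \frac{515}{9}} = - \frac{9}{515}$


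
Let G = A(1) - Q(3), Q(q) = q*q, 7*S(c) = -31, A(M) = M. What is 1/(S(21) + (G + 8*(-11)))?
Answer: -7/703 ≈ -0.0099573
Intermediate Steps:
S(c) = -31/7 (S(c) = (⅐)*(-31) = -31/7)
Q(q) = q²
G = -8 (G = 1 - 1*3² = 1 - 1*9 = 1 - 9 = -8)
1/(S(21) + (G + 8*(-11))) = 1/(-31/7 + (-8 + 8*(-11))) = 1/(-31/7 + (-8 - 88)) = 1/(-31/7 - 96) = 1/(-703/7) = -7/703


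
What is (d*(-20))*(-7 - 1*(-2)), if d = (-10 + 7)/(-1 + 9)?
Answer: -75/2 ≈ -37.500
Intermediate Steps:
d = -3/8 ≈ -0.37500
(d*(-20))*(-7 - 1*(-2)) = (-3/8*(-20))*(-7 - 1*(-2)) = 15*(-7 + 2)/2 = (15/2)*(-5) = -75/2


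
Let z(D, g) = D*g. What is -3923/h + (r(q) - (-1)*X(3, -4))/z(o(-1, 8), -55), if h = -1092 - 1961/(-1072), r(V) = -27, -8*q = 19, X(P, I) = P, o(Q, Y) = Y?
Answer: 234806069/64276465 ≈ 3.6531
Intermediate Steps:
q = -19/8 (q = -1/8*19 = -19/8 ≈ -2.3750)
h = -1168663/1072 (h = -1092 - 1961*(-1/1072) = -1092 + 1961/1072 = -1168663/1072 ≈ -1090.2)
-3923/h + (r(q) - (-1)*X(3, -4))/z(o(-1, 8), -55) = -3923/(-1168663/1072) + (-27 - (-1)*3)/((8*(-55))) = -3923*(-1072/1168663) + (-27 - 1*(-3))/(-440) = 4205456/1168663 + (-27 + 3)*(-1/440) = 4205456/1168663 - 24*(-1/440) = 4205456/1168663 + 3/55 = 234806069/64276465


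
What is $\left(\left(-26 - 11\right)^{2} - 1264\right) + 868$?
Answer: $973$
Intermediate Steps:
$\left(\left(-26 - 11\right)^{2} - 1264\right) + 868 = \left(\left(-37\right)^{2} - 1264\right) + 868 = \left(1369 - 1264\right) + 868 = 105 + 868 = 973$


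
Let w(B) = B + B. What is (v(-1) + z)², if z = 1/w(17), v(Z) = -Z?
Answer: 1225/1156 ≈ 1.0597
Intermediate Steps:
w(B) = 2*B
z = 1/34 (z = 1/(2*17) = 1/34 ≈ 0.029412)
(v(-1) + z)² = (-1*(-1) + 1/34)² = (1 + 1/34)² = (35/34)² = 1225/1156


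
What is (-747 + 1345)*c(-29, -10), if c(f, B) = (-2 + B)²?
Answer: 86112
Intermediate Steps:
(-747 + 1345)*c(-29, -10) = (-747 + 1345)*(-2 - 10)² = 598*(-12)² = 598*144 = 86112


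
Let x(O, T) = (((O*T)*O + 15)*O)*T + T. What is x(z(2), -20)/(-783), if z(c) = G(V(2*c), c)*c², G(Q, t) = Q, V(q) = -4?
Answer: 544540/261 ≈ 2086.4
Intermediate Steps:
z(c) = -4*c²
x(O, T) = T + O*T*(15 + T*O²) (x(O, T) = ((T*O² + 15)*O)*T + T = ((15 + T*O²)*O)*T + T = (O*(15 + T*O²))*T + T = O*T*(15 + T*O²) + T = T + O*T*(15 + T*O²))
x(z(2), -20)/(-783) = -20*(1 + 15*(-4*2²) - 20*(-4*2²)³)/(-783) = -20*(1 + 15*(-4*4) - 20*(-4*4)³)*(-1/783) = -20*(1 + 15*(-16) - 20*(-16)³)*(-1/783) = -20*(1 - 240 - 20*(-4096))*(-1/783) = -20*(1 - 240 + 81920)*(-1/783) = -20*81681*(-1/783) = -1633620*(-1/783) = 544540/261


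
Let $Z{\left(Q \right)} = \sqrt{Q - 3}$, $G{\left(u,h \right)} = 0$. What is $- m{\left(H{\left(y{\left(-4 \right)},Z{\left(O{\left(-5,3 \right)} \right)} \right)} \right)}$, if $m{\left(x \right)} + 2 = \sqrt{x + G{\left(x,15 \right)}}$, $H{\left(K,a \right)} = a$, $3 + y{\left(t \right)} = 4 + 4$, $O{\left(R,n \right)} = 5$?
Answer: $2 - \sqrt[4]{2} \approx 0.81079$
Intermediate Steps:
$y{\left(t \right)} = 5$ ($y{\left(t \right)} = -3 + \left(4 + 4\right) = -3 + 8 = 5$)
$Z{\left(Q \right)} = \sqrt{-3 + Q}$
$m{\left(x \right)} = -2 + \sqrt{x}$ ($m{\left(x \right)} = -2 + \sqrt{x + 0} = -2 + \sqrt{x}$)
$- m{\left(H{\left(y{\left(-4 \right)},Z{\left(O{\left(-5,3 \right)} \right)} \right)} \right)} = - (-2 + \sqrt{\sqrt{-3 + 5}}) = - (-2 + \sqrt{\sqrt{2}}) = - (-2 + \sqrt[4]{2}) = 2 - \sqrt[4]{2}$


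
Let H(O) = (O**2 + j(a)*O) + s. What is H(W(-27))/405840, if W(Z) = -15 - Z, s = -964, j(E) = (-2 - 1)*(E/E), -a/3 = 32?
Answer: -107/50730 ≈ -0.0021092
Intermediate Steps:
a = -96 (a = -3*32 = -96)
j(E) = -3 (j(E) = -3*1 = -3)
H(O) = -964 + O**2 - 3*O (H(O) = (O**2 - 3*O) - 964 = -964 + O**2 - 3*O)
H(W(-27))/405840 = (-964 + (-15 - 1*(-27))**2 - 3*(-15 - 1*(-27)))/405840 = (-964 + (-15 + 27)**2 - 3*(-15 + 27))*(1/405840) = (-964 + 12**2 - 3*12)*(1/405840) = (-964 + 144 - 36)*(1/405840) = -856*1/405840 = -107/50730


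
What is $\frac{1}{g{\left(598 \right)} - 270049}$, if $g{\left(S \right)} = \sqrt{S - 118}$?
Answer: $- \frac{270049}{72926461921} - \frac{4 \sqrt{30}}{72926461921} \approx -3.7033 \cdot 10^{-6}$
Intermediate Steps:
$g{\left(S \right)} = \sqrt{-118 + S}$
$\frac{1}{g{\left(598 \right)} - 270049} = \frac{1}{\sqrt{-118 + 598} - 270049} = \frac{1}{\sqrt{480} + \left(-384879 + 114830\right)} = \frac{1}{4 \sqrt{30} - 270049} = \frac{1}{-270049 + 4 \sqrt{30}}$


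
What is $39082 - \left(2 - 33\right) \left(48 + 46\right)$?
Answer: $41996$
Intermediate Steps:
$39082 - \left(2 - 33\right) \left(48 + 46\right) = 39082 - \left(-31\right) 94 = 39082 - -2914 = 39082 + 2914 = 41996$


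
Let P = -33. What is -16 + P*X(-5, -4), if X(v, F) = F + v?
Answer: 281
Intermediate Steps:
-16 + P*X(-5, -4) = -16 - 33*(-4 - 5) = -16 - 33*(-9) = -16 + 297 = 281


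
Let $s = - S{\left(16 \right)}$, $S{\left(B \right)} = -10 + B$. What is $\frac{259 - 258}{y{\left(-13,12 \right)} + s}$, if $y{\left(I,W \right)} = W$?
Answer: $\frac{1}{6} \approx 0.16667$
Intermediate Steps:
$s = -6$ ($s = - (-10 + 16) = \left(-1\right) 6 = -6$)
$\frac{259 - 258}{y{\left(-13,12 \right)} + s} = \frac{259 - 258}{12 - 6} = 1 \cdot \frac{1}{6} = \frac{1}{6}$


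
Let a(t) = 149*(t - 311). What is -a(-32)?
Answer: 51107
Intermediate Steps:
a(t) = -46339 + 149*t (a(t) = 149*(-311 + t) = -46339 + 149*t)
-a(-32) = -(-46339 + 149*(-32)) = -(-46339 - 4768) = -1*(-51107) = 51107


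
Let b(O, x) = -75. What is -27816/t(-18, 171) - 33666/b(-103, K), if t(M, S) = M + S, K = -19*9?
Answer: 340522/1275 ≈ 267.08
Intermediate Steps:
K = -171
-27816/t(-18, 171) - 33666/b(-103, K) = -27816/(-18 + 171) - 33666/(-75) = -27816/153 - 33666*(-1/75) = -27816*1/153 + 11222/25 = -9272/51 + 11222/25 = 340522/1275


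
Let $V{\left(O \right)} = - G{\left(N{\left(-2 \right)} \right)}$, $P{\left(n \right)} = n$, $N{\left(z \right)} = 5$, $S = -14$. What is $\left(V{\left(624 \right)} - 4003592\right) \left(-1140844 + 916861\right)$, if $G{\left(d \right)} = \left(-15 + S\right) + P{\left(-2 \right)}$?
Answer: $896729603463$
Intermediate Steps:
$G{\left(d \right)} = -31$ ($G{\left(d \right)} = \left(-15 - 14\right) - 2 = -29 - 2 = -31$)
$V{\left(O \right)} = 31$ ($V{\left(O \right)} = \left(-1\right) \left(-31\right) = 31$)
$\left(V{\left(624 \right)} - 4003592\right) \left(-1140844 + 916861\right) = \left(31 - 4003592\right) \left(-1140844 + 916861\right) = \left(-4003561\right) \left(-223983\right) = 896729603463$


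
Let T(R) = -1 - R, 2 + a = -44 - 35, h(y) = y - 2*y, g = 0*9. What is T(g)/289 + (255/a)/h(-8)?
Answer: -24781/62424 ≈ -0.39698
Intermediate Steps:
g = 0
h(y) = -y
a = -81 (a = -2 + (-44 - 35) = -2 - 79 = -81)
T(g)/289 + (255/a)/h(-8) = (-1 - 1*0)/289 + (255/(-81))/((-1*(-8))) = (-1 + 0)*(1/289) + (255*(-1/81))/8 = -1*1/289 - 85/27*1/8 = -1/289 - 85/216 = -24781/62424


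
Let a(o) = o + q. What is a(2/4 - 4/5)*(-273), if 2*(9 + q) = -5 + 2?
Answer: 14742/5 ≈ 2948.4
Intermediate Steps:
q = -21/2 (q = -9 + (-5 + 2)/2 = -9 + (½)*(-3) = -9 - 3/2 = -21/2 ≈ -10.500)
a(o) = -21/2 + o (a(o) = o - 21/2 = -21/2 + o)
a(2/4 - 4/5)*(-273) = (-21/2 + (2/4 - 4/5))*(-273) = (-21/2 + (2*(¼) - 4*⅕))*(-273) = (-21/2 + (½ - ⅘))*(-273) = (-21/2 - 3/10)*(-273) = -54/5*(-273) = 14742/5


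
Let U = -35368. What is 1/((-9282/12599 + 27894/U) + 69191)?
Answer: 222800716/15415464479615 ≈ 1.4453e-5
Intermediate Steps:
1/((-9282/12599 + 27894/U) + 69191) = 1/((-9282/12599 + 27894/(-35368)) + 69191) = 1/((-9282*1/12599 + 27894*(-1/35368)) + 69191) = 1/((-9282/12599 - 13947/17684) + 69191) = 1/(-339861141/222800716 + 69191) = 1/(15415464479615/222800716) = 222800716/15415464479615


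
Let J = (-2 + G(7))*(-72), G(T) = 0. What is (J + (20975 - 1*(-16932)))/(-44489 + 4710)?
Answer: -38051/39779 ≈ -0.95656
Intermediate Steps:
J = 144 (J = (-2 + 0)*(-72) = -2*(-72) = 144)
(J + (20975 - 1*(-16932)))/(-44489 + 4710) = (144 + (20975 - 1*(-16932)))/(-44489 + 4710) = (144 + (20975 + 16932))/(-39779) = (144 + 37907)*(-1/39779) = 38051*(-1/39779) = -38051/39779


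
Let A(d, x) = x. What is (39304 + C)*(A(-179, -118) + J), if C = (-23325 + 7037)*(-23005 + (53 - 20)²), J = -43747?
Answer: -15660116967880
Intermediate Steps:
C = 356967808 (C = -16288*(-23005 + 33²) = -16288*(-23005 + 1089) = -16288*(-21916) = 356967808)
(39304 + C)*(A(-179, -118) + J) = (39304 + 356967808)*(-118 - 43747) = 357007112*(-43865) = -15660116967880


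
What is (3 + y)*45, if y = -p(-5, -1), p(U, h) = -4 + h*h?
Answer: 270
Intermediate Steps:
p(U, h) = -4 + h²
y = 3 (y = -(-4 + (-1)²) = -(-4 + 1) = -1*(-3) = 3)
(3 + y)*45 = (3 + 3)*45 = 6*45 = 270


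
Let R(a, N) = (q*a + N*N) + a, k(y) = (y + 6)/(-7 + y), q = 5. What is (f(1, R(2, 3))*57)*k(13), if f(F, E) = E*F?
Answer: 7581/2 ≈ 3790.5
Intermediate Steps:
k(y) = (6 + y)/(-7 + y)
R(a, N) = N² + 6*a (R(a, N) = (5*a + N*N) + a = (5*a + N²) + a = (N² + 5*a) + a = N² + 6*a)
(f(1, R(2, 3))*57)*k(13) = (((3² + 6*2)*1)*57)*((6 + 13)/(-7 + 13)) = (((9 + 12)*1)*57)*(19/6) = ((21*1)*57)*((⅙)*19) = (21*57)*(19/6) = 1197*(19/6) = 7581/2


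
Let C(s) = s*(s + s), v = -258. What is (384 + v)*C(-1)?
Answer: 252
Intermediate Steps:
C(s) = 2*s² (C(s) = s*(2*s) = 2*s²)
(384 + v)*C(-1) = (384 - 258)*(2*(-1)²) = 126*(2*1) = 126*2 = 252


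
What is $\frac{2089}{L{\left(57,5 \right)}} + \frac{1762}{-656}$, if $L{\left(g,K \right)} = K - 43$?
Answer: $- \frac{359335}{6232} \approx -57.66$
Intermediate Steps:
$L{\left(g,K \right)} = -43 + K$
$\frac{2089}{L{\left(57,5 \right)}} + \frac{1762}{-656} = \frac{2089}{-43 + 5} + \frac{1762}{-656} = \frac{2089}{-38} + 1762 \left(- \frac{1}{656}\right) = 2089 \left(- \frac{1}{38}\right) - \frac{881}{328} = - \frac{2089}{38} - \frac{881}{328} = - \frac{359335}{6232}$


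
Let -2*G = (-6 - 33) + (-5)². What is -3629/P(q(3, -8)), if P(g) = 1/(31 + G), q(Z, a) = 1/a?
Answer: -137902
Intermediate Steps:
G = 7 (G = -((-6 - 33) + (-5)²)/2 = -(-39 + 25)/2 = -½*(-14) = 7)
P(g) = 1/38 (P(g) = 1/(31 + 7) = 1/38)
-3629/P(q(3, -8)) = -3629/1/38 = -3629*38 = -137902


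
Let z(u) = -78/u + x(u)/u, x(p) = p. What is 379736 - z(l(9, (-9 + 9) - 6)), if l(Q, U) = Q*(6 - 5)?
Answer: 1139231/3 ≈ 3.7974e+5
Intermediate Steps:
l(Q, U) = Q (l(Q, U) = Q*1 = Q)
z(u) = 1 - 78/u (z(u) = -78/u + u/u = -78/u + 1 = 1 - 78/u)
379736 - z(l(9, (-9 + 9) - 6)) = 379736 - (-78 + 9)/9 = 379736 - (-69)/9 = 379736 - 1*(-23/3) = 379736 + 23/3 = 1139231/3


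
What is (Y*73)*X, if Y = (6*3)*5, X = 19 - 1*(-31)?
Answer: 328500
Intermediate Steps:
X = 50 (X = 19 + 31 = 50)
Y = 90 (Y = 18*5 = 90)
(Y*73)*X = (90*73)*50 = 6570*50 = 328500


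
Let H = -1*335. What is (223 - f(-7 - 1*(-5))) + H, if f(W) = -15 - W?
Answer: -99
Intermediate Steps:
H = -335
(223 - f(-7 - 1*(-5))) + H = (223 - (-15 - (-7 - 1*(-5)))) - 335 = (223 - (-15 - (-7 + 5))) - 335 = (223 - (-15 - 1*(-2))) - 335 = (223 - (-15 + 2)) - 335 = (223 - 1*(-13)) - 335 = (223 + 13) - 335 = 236 - 335 = -99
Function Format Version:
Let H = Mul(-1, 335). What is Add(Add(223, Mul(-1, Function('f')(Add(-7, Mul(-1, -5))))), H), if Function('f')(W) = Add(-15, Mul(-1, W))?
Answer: -99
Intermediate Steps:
H = -335
Add(Add(223, Mul(-1, Function('f')(Add(-7, Mul(-1, -5))))), H) = Add(Add(223, Mul(-1, Add(-15, Mul(-1, Add(-7, Mul(-1, -5)))))), -335) = Add(Add(223, Mul(-1, Add(-15, Mul(-1, Add(-7, 5))))), -335) = Add(Add(223, Mul(-1, Add(-15, Mul(-1, -2)))), -335) = Add(Add(223, Mul(-1, Add(-15, 2))), -335) = Add(Add(223, Mul(-1, -13)), -335) = Add(Add(223, 13), -335) = Add(236, -335) = -99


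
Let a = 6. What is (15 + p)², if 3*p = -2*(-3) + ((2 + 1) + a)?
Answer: 400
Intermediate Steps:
p = 5 (p = (-2*(-3) + ((2 + 1) + 6))/3 = (6 + (3 + 6))/3 = (6 + 9)/3 = (⅓)*15 = 5)
(15 + p)² = (15 + 5)² = 20² = 400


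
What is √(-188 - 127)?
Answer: 3*I*√35 ≈ 17.748*I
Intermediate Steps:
√(-188 - 127) = √(-315) = 3*I*√35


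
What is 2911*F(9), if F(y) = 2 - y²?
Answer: -229969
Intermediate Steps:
2911*F(9) = 2911*(2 - 1*9²) = 2911*(2 - 1*81) = 2911*(2 - 81) = 2911*(-79) = -229969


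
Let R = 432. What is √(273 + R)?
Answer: √705 ≈ 26.552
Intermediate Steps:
√(273 + R) = √(273 + 432) = √705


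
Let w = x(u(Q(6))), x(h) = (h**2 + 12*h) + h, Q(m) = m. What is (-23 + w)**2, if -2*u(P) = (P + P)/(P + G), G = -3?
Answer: 2025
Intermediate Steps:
u(P) = -P/(-3 + P) (u(P) = -(P + P)/(2*(P - 3)) = -2*P/(2*(-3 + P)) = -P/(-3 + P))
x(h) = h**2 + 13*h
w = -22 (w = (-1*6/(-3 + 6))*(13 - 1*6/(-3 + 6)) = (-1*6/3)*(13 - 1*6/3) = (-1*6*1/3)*(13 - 1*6*1/3) = -2*(13 - 2) = -2*11 = -22)
(-23 + w)**2 = (-23 - 22)**2 = (-45)**2 = 2025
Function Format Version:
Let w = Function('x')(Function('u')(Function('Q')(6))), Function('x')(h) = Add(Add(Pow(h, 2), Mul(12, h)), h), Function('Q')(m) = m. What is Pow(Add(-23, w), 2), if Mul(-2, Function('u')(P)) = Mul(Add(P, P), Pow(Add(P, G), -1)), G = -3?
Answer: 2025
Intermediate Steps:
Function('u')(P) = Mul(-1, P, Pow(Add(-3, P), -1)) (Function('u')(P) = Mul(Rational(-1, 2), Mul(Add(P, P), Pow(Add(P, -3), -1))) = Mul(Rational(-1, 2), Mul(Mul(2, P), Pow(Add(-3, P), -1))) = Mul(Rational(-1, 2), Mul(2, P, Pow(Add(-3, P), -1))) = Mul(-1, P, Pow(Add(-3, P), -1)))
Function('x')(h) = Add(Pow(h, 2), Mul(13, h))
w = -22 (w = Mul(Mul(-1, 6, Pow(Add(-3, 6), -1)), Add(13, Mul(-1, 6, Pow(Add(-3, 6), -1)))) = Mul(Mul(-1, 6, Pow(3, -1)), Add(13, Mul(-1, 6, Pow(3, -1)))) = Mul(Mul(-1, 6, Rational(1, 3)), Add(13, Mul(-1, 6, Rational(1, 3)))) = Mul(-2, Add(13, -2)) = Mul(-2, 11) = -22)
Pow(Add(-23, w), 2) = Pow(Add(-23, -22), 2) = Pow(-45, 2) = 2025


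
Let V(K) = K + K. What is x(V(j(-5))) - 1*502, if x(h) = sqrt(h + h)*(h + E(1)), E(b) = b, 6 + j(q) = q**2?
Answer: -502 + 78*sqrt(19) ≈ -162.01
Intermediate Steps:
j(q) = -6 + q**2
V(K) = 2*K
x(h) = sqrt(2)*sqrt(h)*(1 + h) (x(h) = sqrt(h + h)*(h + 1) = sqrt(2*h)*(1 + h) = (sqrt(2)*sqrt(h))*(1 + h) = sqrt(2)*sqrt(h)*(1 + h))
x(V(j(-5))) - 1*502 = sqrt(2)*sqrt(2*(-6 + (-5)**2))*(1 + 2*(-6 + (-5)**2)) - 1*502 = sqrt(2)*sqrt(2*(-6 + 25))*(1 + 2*(-6 + 25)) - 502 = sqrt(2)*sqrt(2*19)*(1 + 2*19) - 502 = sqrt(2)*sqrt(38)*(1 + 38) - 502 = sqrt(2)*sqrt(38)*39 - 502 = 78*sqrt(19) - 502 = -502 + 78*sqrt(19)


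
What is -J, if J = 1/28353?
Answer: -1/28353 ≈ -3.5270e-5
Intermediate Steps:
J = 1/28353 ≈ 3.5270e-5
-J = -1*1/28353 = -1/28353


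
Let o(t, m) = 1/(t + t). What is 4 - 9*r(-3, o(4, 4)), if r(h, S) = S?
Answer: 23/8 ≈ 2.8750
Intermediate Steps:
o(t, m) = 1/(2*t)
4 - 9*r(-3, o(4, 4)) = 4 - 9/(2*4) = 4 - 9*1/8 = 4 - 9/8 = 23/8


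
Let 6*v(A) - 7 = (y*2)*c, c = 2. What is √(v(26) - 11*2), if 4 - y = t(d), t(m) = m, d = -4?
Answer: I*√62/2 ≈ 3.937*I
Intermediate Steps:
y = 8 (y = 4 - 1*(-4) = 4 + 4 = 8)
v(A) = 13/2 (v(A) = 7/6 + ((8*2)*2)/6 = 7/6 + (16*2)/6 = 7/6 + (⅙)*32 = 7/6 + 16/3 = 13/2)
√(v(26) - 11*2) = √(13/2 - 11*2) = √(13/2 - 22) = √(-31/2) = I*√62/2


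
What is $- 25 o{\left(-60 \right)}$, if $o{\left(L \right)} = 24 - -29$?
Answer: $-1325$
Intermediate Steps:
$o{\left(L \right)} = 53$ ($o{\left(L \right)} = 24 + 29 = 53$)
$- 25 o{\left(-60 \right)} = \left(-25\right) 53 = -1325$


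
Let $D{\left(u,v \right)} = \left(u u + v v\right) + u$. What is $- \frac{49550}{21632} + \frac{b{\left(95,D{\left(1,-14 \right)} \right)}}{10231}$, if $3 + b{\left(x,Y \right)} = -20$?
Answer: $- \frac{19517061}{8512192} \approx -2.2928$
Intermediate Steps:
$D{\left(u,v \right)} = u + u^{2} + v^{2}$ ($D{\left(u,v \right)} = \left(u^{2} + v^{2}\right) + u = u + u^{2} + v^{2}$)
$b{\left(x,Y \right)} = -23$ ($b{\left(x,Y \right)} = -3 - 20 = -23$)
$- \frac{49550}{21632} + \frac{b{\left(95,D{\left(1,-14 \right)} \right)}}{10231} = - \frac{49550}{21632} - \frac{23}{10231} = \left(-49550\right) \frac{1}{21632} - \frac{23}{10231} = - \frac{24775}{10816} - \frac{23}{10231} = - \frac{19517061}{8512192}$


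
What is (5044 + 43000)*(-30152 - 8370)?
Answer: -1850750968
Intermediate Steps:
(5044 + 43000)*(-30152 - 8370) = 48044*(-38522) = -1850750968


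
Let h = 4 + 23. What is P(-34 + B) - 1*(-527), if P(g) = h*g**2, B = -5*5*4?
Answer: 485339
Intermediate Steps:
B = -100 (B = -25*4 = -100)
h = 27
P(g) = 27*g**2
P(-34 + B) - 1*(-527) = 27*(-34 - 100)**2 - 1*(-527) = 27*(-134)**2 + 527 = 27*17956 + 527 = 484812 + 527 = 485339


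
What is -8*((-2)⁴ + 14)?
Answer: -240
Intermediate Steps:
-8*((-2)⁴ + 14) = -8*(16 + 14) = -8*30 = -240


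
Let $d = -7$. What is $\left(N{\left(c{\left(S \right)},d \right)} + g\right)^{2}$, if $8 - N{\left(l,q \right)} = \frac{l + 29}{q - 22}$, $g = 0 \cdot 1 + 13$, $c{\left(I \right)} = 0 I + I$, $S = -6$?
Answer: $\frac{399424}{841} \approx 474.94$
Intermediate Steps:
$c{\left(I \right)} = I$ ($c{\left(I \right)} = 0 + I = I$)
$g = 13$ ($g = 0 + 13 = 13$)
$N{\left(l,q \right)} = 8 - \frac{29 + l}{-22 + q}$ ($N{\left(l,q \right)} = 8 - \frac{l + 29}{q - 22} = 8 - \frac{29 + l}{-22 + q}$)
$\left(N{\left(c{\left(S \right)},d \right)} + g\right)^{2} = \left(\frac{-205 - -6 + 8 \left(-7\right)}{-22 - 7} + 13\right)^{2} = \left(\frac{-205 + 6 - 56}{-29} + 13\right)^{2} = \left(\left(- \frac{1}{29}\right) \left(-255\right) + 13\right)^{2} = \left(\frac{255}{29} + 13\right)^{2} = \left(\frac{632}{29}\right)^{2} = \frac{399424}{841}$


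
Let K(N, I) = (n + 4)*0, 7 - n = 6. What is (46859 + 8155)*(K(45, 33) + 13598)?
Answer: 748080372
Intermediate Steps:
n = 1 (n = 7 - 1*6 = 7 - 6 = 1)
K(N, I) = 0 (K(N, I) = (1 + 4)*0 = 5*0 = 0)
(46859 + 8155)*(K(45, 33) + 13598) = (46859 + 8155)*(0 + 13598) = 55014*13598 = 748080372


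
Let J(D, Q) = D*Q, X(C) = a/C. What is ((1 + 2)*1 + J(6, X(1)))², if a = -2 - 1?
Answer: 225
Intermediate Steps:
a = -3
X(C) = -3/C
((1 + 2)*1 + J(6, X(1)))² = ((1 + 2)*1 + 6*(-3/1))² = (3*1 + 6*(-3*1))² = (3 + 6*(-3))² = (3 - 18)² = (-15)² = 225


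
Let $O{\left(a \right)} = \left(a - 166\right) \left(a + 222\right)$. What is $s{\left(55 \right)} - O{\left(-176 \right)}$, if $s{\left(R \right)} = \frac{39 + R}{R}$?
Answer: $\frac{865354}{55} \approx 15734.0$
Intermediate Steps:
$s{\left(R \right)} = \frac{39 + R}{R}$
$O{\left(a \right)} = \left(-166 + a\right) \left(222 + a\right)$
$s{\left(55 \right)} - O{\left(-176 \right)} = \frac{39 + 55}{55} - \left(-36852 + \left(-176\right)^{2} + 56 \left(-176\right)\right) = \frac{1}{55} \cdot 94 - \left(-36852 + 30976 - 9856\right) = \frac{94}{55} - -15732 = \frac{94}{55} + 15732 = \frac{865354}{55}$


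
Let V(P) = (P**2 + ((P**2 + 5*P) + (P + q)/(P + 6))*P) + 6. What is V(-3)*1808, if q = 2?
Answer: 61472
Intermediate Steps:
V(P) = 6 + P**2 + P*(P**2 + 5*P + (2 + P)/(6 + P)) (V(P) = (P**2 + ((P**2 + 5*P) + (P + 2)/(P + 6))*P) + 6 = (P**2 + ((P**2 + 5*P) + (2 + P)/(6 + P))*P) + 6 = (P**2 + (P**2 + 5*P + (2 + P)/(6 + P))*P) + 6 = (P**2 + P*(P**2 + 5*P + (2 + P)/(6 + P))) + 6 = 6 + P**2 + P*(P**2 + 5*P + (2 + P)/(6 + P)))
V(-3)*1808 = ((36 + (-3)**4 + 8*(-3) + 12*(-3)**3 + 37*(-3)**2)/(6 - 3))*1808 = ((36 + 81 - 24 + 12*(-27) + 37*9)/3)*1808 = ((36 + 81 - 24 - 324 + 333)/3)*1808 = ((1/3)*102)*1808 = 34*1808 = 61472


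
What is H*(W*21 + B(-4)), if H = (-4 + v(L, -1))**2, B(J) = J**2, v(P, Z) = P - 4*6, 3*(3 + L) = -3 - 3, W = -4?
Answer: -74052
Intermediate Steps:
L = -5 (L = -3 + (-3 - 3)/3 = -3 + (1/3)*(-6) = -3 - 2 = -5)
v(P, Z) = -24 + P (v(P, Z) = P - 24 = -24 + P)
H = 1089 (H = (-4 + (-24 - 5))**2 = (-4 - 29)**2 = (-33)**2 = 1089)
H*(W*21 + B(-4)) = 1089*(-4*21 + (-4)**2) = 1089*(-84 + 16) = 1089*(-68) = -74052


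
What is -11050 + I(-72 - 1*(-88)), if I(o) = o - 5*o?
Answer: -11114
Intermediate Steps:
I(o) = -4*o
-11050 + I(-72 - 1*(-88)) = -11050 - 4*(-72 - 1*(-88)) = -11050 - 4*(-72 + 88) = -11050 - 4*16 = -11050 - 64 = -11114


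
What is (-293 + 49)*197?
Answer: -48068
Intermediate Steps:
(-293 + 49)*197 = -244*197 = -48068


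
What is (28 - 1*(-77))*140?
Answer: 14700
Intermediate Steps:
(28 - 1*(-77))*140 = (28 + 77)*140 = 105*140 = 14700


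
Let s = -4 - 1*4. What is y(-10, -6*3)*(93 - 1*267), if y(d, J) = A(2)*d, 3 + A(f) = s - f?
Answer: -22620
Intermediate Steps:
s = -8 (s = -4 - 4 = -8)
A(f) = -11 - f (A(f) = -3 + (-8 - f) = -11 - f)
y(d, J) = -13*d (y(d, J) = (-11 - 1*2)*d = (-11 - 2)*d = -13*d)
y(-10, -6*3)*(93 - 1*267) = (-13*(-10))*(93 - 1*267) = 130*(93 - 267) = 130*(-174) = -22620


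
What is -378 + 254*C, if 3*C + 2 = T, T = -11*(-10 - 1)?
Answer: 29092/3 ≈ 9697.3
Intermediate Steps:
T = 121 (T = -11*(-11) = 121)
C = 119/3 (C = -2/3 + (1/3)*121 = -2/3 + 121/3 = 119/3 ≈ 39.667)
-378 + 254*C = -378 + 254*(119/3) = -378 + 30226/3 = 29092/3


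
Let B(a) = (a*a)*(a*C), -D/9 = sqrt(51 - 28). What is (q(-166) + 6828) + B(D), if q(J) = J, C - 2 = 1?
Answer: 6662 - 50301*sqrt(23) ≈ -2.3457e+5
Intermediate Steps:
C = 3 (C = 2 + 1 = 3)
D = -9*sqrt(23) (D = -9*sqrt(51 - 28) = -9*sqrt(23) ≈ -43.162)
B(a) = 3*a**3 (B(a) = (a*a)*(a*3) = a**2*(3*a) = 3*a**3)
(q(-166) + 6828) + B(D) = (-166 + 6828) + 3*(-9*sqrt(23))**3 = 6662 + 3*(-16767*sqrt(23)) = 6662 - 50301*sqrt(23)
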